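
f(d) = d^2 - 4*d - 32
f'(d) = 2*d - 4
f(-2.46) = -16.11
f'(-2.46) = -8.92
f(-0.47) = -29.90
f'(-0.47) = -4.94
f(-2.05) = -19.60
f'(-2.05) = -8.10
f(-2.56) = -15.21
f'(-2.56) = -9.12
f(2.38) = -35.86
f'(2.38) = 0.76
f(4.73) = -28.55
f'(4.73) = 5.46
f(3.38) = -34.10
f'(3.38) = 2.76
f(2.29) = -35.92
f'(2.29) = 0.58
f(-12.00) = 160.00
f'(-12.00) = -28.00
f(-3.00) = -11.00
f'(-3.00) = -10.00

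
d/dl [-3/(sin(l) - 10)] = 3*cos(l)/(sin(l) - 10)^2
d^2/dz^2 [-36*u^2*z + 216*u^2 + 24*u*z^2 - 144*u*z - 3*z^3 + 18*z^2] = 48*u - 18*z + 36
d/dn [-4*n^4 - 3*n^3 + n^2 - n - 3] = -16*n^3 - 9*n^2 + 2*n - 1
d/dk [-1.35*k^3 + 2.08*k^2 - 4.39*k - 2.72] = -4.05*k^2 + 4.16*k - 4.39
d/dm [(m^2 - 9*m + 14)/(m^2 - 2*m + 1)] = (7*m - 19)/(m^3 - 3*m^2 + 3*m - 1)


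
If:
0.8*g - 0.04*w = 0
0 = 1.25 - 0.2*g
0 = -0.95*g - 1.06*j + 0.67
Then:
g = 6.25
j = -4.97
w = 125.00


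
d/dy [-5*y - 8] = -5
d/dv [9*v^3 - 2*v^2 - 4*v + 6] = 27*v^2 - 4*v - 4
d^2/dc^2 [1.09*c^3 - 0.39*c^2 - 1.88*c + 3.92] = 6.54*c - 0.78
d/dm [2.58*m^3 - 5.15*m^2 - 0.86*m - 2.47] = 7.74*m^2 - 10.3*m - 0.86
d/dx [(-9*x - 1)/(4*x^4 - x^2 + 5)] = (-36*x^4 + 9*x^2 + 2*x*(9*x + 1)*(8*x^2 - 1) - 45)/(4*x^4 - x^2 + 5)^2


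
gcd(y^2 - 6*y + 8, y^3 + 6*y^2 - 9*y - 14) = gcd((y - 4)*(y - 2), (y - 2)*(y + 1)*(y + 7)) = y - 2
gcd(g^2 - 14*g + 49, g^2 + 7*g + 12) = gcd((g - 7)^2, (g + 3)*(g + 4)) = 1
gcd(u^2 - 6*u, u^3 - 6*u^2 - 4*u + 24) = u - 6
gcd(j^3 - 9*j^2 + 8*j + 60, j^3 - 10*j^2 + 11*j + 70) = j^2 - 3*j - 10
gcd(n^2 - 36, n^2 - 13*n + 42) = n - 6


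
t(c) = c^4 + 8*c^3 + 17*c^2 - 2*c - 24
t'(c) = 4*c^3 + 24*c^2 + 34*c - 2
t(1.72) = 72.31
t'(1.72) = 147.84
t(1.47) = 39.88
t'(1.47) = 112.55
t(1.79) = 83.04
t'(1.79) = 158.70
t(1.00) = 0.00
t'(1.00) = 60.00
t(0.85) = -7.98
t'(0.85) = 46.70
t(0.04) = -24.05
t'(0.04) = -0.60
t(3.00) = 420.00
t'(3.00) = 424.00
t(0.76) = -11.86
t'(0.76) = 39.46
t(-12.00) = 9360.00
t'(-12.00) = -3866.00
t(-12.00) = 9360.00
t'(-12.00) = -3866.00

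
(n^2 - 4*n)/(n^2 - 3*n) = (n - 4)/(n - 3)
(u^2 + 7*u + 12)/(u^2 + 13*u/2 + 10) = 2*(u + 3)/(2*u + 5)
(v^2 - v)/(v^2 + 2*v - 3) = v/(v + 3)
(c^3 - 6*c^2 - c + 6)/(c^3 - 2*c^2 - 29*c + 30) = (c + 1)/(c + 5)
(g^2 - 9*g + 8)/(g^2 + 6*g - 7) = (g - 8)/(g + 7)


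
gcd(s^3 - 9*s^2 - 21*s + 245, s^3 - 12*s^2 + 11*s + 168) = s - 7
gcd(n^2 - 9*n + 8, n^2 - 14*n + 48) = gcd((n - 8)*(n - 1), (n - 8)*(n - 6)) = n - 8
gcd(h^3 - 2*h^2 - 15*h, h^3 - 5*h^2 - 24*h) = h^2 + 3*h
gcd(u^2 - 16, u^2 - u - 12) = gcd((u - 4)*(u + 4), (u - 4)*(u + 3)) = u - 4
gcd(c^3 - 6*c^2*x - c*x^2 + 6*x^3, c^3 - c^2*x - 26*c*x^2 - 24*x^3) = -c^2 + 5*c*x + 6*x^2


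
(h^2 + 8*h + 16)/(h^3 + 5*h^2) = (h^2 + 8*h + 16)/(h^2*(h + 5))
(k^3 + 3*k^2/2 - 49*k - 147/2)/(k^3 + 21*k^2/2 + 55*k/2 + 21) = (k - 7)/(k + 2)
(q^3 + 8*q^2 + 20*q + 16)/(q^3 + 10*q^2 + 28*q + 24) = (q + 4)/(q + 6)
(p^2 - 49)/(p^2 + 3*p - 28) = (p - 7)/(p - 4)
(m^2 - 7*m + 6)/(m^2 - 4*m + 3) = (m - 6)/(m - 3)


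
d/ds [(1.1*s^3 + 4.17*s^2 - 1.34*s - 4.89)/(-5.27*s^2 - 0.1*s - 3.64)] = (-5.797*s^4 - 0.219999999999999*s^3 - 19.4908*s^2 - 81.8982*s + 4.3886)/(27.7729*s^4 + 1.054*s^3 + 38.3756*s^2 + 0.728*s + 13.2496)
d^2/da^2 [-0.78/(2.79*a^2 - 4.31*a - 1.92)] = (-12.143196*a^2 + 18.758844*a + 0.78*(5.58*a - 4.31)*(11.16*a - 8.62) + 8.356608)/(-2.79*a^2 + 4.31*a + 1.92)^3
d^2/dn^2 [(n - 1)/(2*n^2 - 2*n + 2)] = ((2 - 3*n)*(n^2 - n + 1) + (n - 1)*(2*n - 1)^2)/(n^2 - n + 1)^3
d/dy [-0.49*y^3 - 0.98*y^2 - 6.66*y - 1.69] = -1.47*y^2 - 1.96*y - 6.66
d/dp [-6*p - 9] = -6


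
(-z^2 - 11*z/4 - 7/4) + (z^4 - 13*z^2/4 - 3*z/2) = z^4 - 17*z^2/4 - 17*z/4 - 7/4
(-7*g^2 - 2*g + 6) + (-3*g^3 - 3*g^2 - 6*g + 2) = -3*g^3 - 10*g^2 - 8*g + 8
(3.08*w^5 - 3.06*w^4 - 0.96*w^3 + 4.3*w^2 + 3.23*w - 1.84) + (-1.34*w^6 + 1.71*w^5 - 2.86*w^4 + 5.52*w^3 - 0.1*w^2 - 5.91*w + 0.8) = -1.34*w^6 + 4.79*w^5 - 5.92*w^4 + 4.56*w^3 + 4.2*w^2 - 2.68*w - 1.04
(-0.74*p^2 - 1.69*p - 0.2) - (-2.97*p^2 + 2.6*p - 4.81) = 2.23*p^2 - 4.29*p + 4.61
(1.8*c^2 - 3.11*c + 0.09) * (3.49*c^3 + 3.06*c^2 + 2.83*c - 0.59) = 6.282*c^5 - 5.3459*c^4 - 4.1085*c^3 - 9.5879*c^2 + 2.0896*c - 0.0531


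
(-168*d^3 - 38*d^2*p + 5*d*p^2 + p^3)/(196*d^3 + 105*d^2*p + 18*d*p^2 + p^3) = (-6*d + p)/(7*d + p)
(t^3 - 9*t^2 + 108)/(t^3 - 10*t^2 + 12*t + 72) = (t + 3)/(t + 2)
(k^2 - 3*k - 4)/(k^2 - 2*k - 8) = (k + 1)/(k + 2)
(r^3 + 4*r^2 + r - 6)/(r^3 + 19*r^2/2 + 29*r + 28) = 2*(r^2 + 2*r - 3)/(2*r^2 + 15*r + 28)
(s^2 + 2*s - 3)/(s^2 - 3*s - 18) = (s - 1)/(s - 6)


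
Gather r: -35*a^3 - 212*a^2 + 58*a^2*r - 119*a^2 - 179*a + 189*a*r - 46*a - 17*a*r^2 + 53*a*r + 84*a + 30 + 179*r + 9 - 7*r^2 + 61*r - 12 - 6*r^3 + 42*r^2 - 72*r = -35*a^3 - 331*a^2 - 141*a - 6*r^3 + r^2*(35 - 17*a) + r*(58*a^2 + 242*a + 168) + 27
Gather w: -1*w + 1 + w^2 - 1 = w^2 - w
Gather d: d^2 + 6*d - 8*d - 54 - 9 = d^2 - 2*d - 63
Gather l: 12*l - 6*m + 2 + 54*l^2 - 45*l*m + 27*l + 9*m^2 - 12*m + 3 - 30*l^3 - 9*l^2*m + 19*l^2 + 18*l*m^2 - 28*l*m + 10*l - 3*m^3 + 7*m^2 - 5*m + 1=-30*l^3 + l^2*(73 - 9*m) + l*(18*m^2 - 73*m + 49) - 3*m^3 + 16*m^2 - 23*m + 6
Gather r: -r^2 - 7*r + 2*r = -r^2 - 5*r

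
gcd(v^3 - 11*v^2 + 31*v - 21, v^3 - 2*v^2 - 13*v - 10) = 1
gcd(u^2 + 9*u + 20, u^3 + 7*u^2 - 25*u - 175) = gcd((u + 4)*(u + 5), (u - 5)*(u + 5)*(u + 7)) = u + 5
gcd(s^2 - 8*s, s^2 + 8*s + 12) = 1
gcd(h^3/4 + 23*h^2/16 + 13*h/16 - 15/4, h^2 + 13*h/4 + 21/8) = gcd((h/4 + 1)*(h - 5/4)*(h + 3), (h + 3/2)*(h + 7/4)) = 1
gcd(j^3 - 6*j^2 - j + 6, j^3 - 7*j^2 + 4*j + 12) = j^2 - 5*j - 6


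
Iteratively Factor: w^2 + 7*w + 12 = (w + 3)*(w + 4)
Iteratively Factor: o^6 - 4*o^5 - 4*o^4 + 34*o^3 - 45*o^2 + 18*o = (o)*(o^5 - 4*o^4 - 4*o^3 + 34*o^2 - 45*o + 18) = o*(o - 2)*(o^4 - 2*o^3 - 8*o^2 + 18*o - 9) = o*(o - 2)*(o - 1)*(o^3 - o^2 - 9*o + 9) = o*(o - 2)*(o - 1)^2*(o^2 - 9) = o*(o - 2)*(o - 1)^2*(o + 3)*(o - 3)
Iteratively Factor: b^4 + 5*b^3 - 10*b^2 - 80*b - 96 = (b + 2)*(b^3 + 3*b^2 - 16*b - 48) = (b - 4)*(b + 2)*(b^2 + 7*b + 12) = (b - 4)*(b + 2)*(b + 4)*(b + 3)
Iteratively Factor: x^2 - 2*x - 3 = (x - 3)*(x + 1)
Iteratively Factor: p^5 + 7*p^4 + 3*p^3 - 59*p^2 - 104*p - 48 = (p + 1)*(p^4 + 6*p^3 - 3*p^2 - 56*p - 48) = (p + 1)*(p + 4)*(p^3 + 2*p^2 - 11*p - 12) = (p + 1)^2*(p + 4)*(p^2 + p - 12) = (p + 1)^2*(p + 4)^2*(p - 3)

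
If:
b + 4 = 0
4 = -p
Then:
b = -4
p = -4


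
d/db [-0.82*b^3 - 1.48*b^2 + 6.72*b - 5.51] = -2.46*b^2 - 2.96*b + 6.72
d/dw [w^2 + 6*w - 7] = 2*w + 6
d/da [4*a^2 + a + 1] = 8*a + 1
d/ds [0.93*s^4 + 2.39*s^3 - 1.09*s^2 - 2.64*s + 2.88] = 3.72*s^3 + 7.17*s^2 - 2.18*s - 2.64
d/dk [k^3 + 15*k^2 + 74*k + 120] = 3*k^2 + 30*k + 74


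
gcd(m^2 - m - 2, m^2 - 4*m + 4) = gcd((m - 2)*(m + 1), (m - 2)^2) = m - 2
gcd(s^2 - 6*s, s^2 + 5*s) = s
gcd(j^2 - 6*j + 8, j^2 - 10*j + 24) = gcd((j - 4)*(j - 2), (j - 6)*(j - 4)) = j - 4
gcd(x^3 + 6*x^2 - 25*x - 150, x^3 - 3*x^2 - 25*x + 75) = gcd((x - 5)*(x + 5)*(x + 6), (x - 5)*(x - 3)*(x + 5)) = x^2 - 25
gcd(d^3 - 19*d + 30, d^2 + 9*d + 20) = d + 5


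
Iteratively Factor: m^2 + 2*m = (m + 2)*(m)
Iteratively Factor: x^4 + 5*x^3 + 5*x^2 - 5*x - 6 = (x + 2)*(x^3 + 3*x^2 - x - 3) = (x + 1)*(x + 2)*(x^2 + 2*x - 3) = (x + 1)*(x + 2)*(x + 3)*(x - 1)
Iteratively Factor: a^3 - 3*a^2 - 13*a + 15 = (a - 1)*(a^2 - 2*a - 15) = (a - 1)*(a + 3)*(a - 5)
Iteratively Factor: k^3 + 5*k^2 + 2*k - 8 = (k + 2)*(k^2 + 3*k - 4) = (k - 1)*(k + 2)*(k + 4)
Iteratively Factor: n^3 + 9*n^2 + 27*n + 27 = (n + 3)*(n^2 + 6*n + 9) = (n + 3)^2*(n + 3)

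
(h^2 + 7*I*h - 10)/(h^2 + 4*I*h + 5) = (h + 2*I)/(h - I)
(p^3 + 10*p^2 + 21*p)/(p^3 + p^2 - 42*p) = (p + 3)/(p - 6)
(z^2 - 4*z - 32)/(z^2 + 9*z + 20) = (z - 8)/(z + 5)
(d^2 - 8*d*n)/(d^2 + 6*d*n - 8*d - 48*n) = d*(d - 8*n)/(d^2 + 6*d*n - 8*d - 48*n)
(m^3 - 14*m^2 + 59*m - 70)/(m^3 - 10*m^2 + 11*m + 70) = (m - 2)/(m + 2)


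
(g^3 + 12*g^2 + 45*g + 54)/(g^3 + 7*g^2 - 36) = (g + 3)/(g - 2)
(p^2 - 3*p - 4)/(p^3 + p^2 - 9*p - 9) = (p - 4)/(p^2 - 9)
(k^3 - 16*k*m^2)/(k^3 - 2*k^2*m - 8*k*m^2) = (k + 4*m)/(k + 2*m)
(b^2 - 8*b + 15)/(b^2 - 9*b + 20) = (b - 3)/(b - 4)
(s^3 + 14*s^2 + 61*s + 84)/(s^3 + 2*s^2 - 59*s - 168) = (s + 4)/(s - 8)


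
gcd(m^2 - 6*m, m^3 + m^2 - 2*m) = m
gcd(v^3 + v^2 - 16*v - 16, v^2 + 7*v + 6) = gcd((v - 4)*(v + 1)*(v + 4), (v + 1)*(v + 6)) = v + 1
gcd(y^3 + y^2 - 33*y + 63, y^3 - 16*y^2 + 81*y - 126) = y - 3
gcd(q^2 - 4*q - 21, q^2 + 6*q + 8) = 1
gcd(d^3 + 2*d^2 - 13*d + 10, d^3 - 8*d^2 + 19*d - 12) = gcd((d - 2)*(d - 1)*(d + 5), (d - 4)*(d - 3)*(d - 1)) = d - 1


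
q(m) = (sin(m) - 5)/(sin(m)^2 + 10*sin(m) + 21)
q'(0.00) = 0.16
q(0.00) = -0.24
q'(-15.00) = -0.22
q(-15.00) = -0.38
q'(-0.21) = 0.19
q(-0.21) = -0.27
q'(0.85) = 0.06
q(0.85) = -0.15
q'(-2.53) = -0.22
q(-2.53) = -0.36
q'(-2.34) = -0.21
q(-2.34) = -0.40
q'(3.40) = -0.19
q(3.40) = -0.28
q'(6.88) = 0.09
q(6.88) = -0.16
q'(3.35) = -0.19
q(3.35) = -0.27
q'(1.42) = 0.01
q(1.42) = -0.13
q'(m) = (-2*sin(m)*cos(m) - 10*cos(m))*(sin(m) - 5)/(sin(m)^2 + 10*sin(m) + 21)^2 + cos(m)/(sin(m)^2 + 10*sin(m) + 21)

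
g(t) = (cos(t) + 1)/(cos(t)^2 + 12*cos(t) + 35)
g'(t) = (2*sin(t)*cos(t) + 12*sin(t))*(cos(t) + 1)/(cos(t)^2 + 12*cos(t) + 35)^2 - sin(t)/(cos(t)^2 + 12*cos(t) + 35)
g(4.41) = 0.02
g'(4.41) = 0.02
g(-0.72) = 0.04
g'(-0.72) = 0.01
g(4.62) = 0.03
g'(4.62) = 0.02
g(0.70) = 0.04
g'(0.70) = -0.01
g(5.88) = 0.04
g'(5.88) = 0.00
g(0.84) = 0.04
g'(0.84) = -0.01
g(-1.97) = 0.02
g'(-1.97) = 0.02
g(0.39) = 0.04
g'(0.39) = -0.00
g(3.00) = 0.00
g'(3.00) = -0.00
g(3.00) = 0.00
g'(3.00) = -0.00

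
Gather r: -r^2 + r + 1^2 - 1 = -r^2 + r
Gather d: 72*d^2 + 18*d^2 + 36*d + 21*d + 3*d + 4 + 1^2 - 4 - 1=90*d^2 + 60*d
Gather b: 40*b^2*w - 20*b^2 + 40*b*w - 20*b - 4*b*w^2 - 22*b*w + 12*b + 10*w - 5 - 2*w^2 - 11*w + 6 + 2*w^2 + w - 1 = b^2*(40*w - 20) + b*(-4*w^2 + 18*w - 8)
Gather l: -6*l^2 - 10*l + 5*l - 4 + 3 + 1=-6*l^2 - 5*l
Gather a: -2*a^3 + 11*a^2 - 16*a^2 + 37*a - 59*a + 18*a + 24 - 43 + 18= -2*a^3 - 5*a^2 - 4*a - 1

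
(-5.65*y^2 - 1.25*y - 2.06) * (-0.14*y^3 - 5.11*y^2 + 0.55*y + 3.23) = 0.791*y^5 + 29.0465*y^4 + 3.5684*y^3 - 8.4104*y^2 - 5.1705*y - 6.6538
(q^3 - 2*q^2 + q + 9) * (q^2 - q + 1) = q^5 - 3*q^4 + 4*q^3 + 6*q^2 - 8*q + 9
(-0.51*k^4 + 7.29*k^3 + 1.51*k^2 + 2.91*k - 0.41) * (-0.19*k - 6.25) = 0.0969*k^5 + 1.8024*k^4 - 45.8494*k^3 - 9.9904*k^2 - 18.1096*k + 2.5625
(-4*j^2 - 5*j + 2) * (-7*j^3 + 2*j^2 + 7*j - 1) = 28*j^5 + 27*j^4 - 52*j^3 - 27*j^2 + 19*j - 2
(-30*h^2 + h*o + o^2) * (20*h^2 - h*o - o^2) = -600*h^4 + 50*h^3*o + 49*h^2*o^2 - 2*h*o^3 - o^4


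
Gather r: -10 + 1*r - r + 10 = 0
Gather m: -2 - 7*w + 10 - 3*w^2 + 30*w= -3*w^2 + 23*w + 8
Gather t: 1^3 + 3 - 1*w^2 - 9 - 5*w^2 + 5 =-6*w^2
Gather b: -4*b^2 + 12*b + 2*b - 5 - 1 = -4*b^2 + 14*b - 6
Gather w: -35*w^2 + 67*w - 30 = -35*w^2 + 67*w - 30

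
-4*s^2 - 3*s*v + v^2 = (-4*s + v)*(s + v)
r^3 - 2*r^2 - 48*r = r*(r - 8)*(r + 6)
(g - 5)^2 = g^2 - 10*g + 25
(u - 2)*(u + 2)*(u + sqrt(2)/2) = u^3 + sqrt(2)*u^2/2 - 4*u - 2*sqrt(2)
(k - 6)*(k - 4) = k^2 - 10*k + 24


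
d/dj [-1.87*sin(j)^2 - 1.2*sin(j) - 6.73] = -(3.74*sin(j) + 1.2)*cos(j)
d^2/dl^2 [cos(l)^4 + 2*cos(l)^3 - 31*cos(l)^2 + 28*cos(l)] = -16*sin(l)^4 - 104*sin(l)^2 - 59*cos(l)/2 - 9*cos(3*l)/2 + 58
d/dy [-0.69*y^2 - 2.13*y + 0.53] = -1.38*y - 2.13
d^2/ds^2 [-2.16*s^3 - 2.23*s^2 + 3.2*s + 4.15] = -12.96*s - 4.46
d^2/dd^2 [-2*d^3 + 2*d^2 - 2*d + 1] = 4 - 12*d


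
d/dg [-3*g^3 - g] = -9*g^2 - 1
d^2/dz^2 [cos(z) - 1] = -cos(z)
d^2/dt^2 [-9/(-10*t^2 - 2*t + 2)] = 9*(-25*t^2 - 5*t + (10*t + 1)^2 + 5)/(5*t^2 + t - 1)^3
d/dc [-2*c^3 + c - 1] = 1 - 6*c^2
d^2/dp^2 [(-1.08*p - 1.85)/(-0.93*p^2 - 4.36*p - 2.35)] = ((1.08*p + 1.85)*(1.86*p + 4.36)*(3.72*p + 8.72) - (6.0264*p + 12.8586)*(0.93*p^2 + 4.36*p + 2.35))/(0.93*p^2 + 4.36*p + 2.35)^3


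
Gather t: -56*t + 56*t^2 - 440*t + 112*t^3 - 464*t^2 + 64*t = 112*t^3 - 408*t^2 - 432*t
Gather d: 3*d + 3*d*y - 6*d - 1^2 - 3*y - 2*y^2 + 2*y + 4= d*(3*y - 3) - 2*y^2 - y + 3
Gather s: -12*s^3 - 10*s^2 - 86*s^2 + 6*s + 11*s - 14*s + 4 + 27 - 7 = -12*s^3 - 96*s^2 + 3*s + 24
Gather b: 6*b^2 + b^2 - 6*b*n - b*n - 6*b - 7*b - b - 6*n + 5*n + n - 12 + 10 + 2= 7*b^2 + b*(-7*n - 14)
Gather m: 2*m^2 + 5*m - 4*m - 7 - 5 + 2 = 2*m^2 + m - 10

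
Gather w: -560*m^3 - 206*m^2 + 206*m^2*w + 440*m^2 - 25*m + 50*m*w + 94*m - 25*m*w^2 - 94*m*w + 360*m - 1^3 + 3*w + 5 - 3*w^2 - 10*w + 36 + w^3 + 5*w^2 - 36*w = -560*m^3 + 234*m^2 + 429*m + w^3 + w^2*(2 - 25*m) + w*(206*m^2 - 44*m - 43) + 40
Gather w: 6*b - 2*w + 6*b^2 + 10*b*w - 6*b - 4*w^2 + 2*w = 6*b^2 + 10*b*w - 4*w^2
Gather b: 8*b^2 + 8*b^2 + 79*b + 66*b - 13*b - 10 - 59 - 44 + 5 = 16*b^2 + 132*b - 108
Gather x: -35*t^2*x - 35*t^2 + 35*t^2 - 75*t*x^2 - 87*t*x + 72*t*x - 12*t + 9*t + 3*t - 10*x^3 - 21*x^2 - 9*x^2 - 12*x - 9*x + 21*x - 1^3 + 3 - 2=-10*x^3 + x^2*(-75*t - 30) + x*(-35*t^2 - 15*t)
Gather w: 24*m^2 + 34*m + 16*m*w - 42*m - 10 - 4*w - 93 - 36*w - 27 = 24*m^2 - 8*m + w*(16*m - 40) - 130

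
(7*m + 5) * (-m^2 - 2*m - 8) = -7*m^3 - 19*m^2 - 66*m - 40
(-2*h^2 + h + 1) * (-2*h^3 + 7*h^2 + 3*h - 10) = 4*h^5 - 16*h^4 - h^3 + 30*h^2 - 7*h - 10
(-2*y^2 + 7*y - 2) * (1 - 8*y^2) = 16*y^4 - 56*y^3 + 14*y^2 + 7*y - 2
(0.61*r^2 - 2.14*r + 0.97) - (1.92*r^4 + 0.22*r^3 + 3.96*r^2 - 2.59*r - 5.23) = -1.92*r^4 - 0.22*r^3 - 3.35*r^2 + 0.45*r + 6.2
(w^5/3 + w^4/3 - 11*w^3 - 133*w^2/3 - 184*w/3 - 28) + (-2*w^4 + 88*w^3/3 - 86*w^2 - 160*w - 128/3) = w^5/3 - 5*w^4/3 + 55*w^3/3 - 391*w^2/3 - 664*w/3 - 212/3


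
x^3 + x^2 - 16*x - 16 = (x - 4)*(x + 1)*(x + 4)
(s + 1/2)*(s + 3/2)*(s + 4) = s^3 + 6*s^2 + 35*s/4 + 3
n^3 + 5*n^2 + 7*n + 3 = (n + 1)^2*(n + 3)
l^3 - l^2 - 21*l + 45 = (l - 3)^2*(l + 5)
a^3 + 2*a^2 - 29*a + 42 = (a - 3)*(a - 2)*(a + 7)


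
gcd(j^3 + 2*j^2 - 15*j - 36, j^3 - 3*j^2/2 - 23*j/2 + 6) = j^2 - j - 12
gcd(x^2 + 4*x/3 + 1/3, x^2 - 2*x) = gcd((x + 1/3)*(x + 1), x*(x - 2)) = 1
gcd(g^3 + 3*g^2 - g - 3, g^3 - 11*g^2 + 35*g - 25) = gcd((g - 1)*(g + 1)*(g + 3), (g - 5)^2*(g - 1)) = g - 1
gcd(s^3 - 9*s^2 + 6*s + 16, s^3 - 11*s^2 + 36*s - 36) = s - 2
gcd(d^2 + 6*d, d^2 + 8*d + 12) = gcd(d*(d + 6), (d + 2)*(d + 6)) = d + 6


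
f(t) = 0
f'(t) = 0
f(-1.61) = 0.00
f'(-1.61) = 0.00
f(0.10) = 0.00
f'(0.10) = 0.00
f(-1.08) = 0.00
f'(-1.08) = 0.00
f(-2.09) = 0.00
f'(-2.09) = 0.00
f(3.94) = 0.00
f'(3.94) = 0.00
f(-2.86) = 0.00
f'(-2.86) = 0.00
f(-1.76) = 0.00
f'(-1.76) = 0.00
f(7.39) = 0.00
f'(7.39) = 0.00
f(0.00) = 0.00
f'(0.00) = 0.00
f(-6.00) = 0.00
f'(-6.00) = 0.00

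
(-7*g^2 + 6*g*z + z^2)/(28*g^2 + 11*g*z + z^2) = (-g + z)/(4*g + z)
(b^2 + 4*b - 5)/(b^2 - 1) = (b + 5)/(b + 1)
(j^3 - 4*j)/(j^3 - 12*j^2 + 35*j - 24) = j*(j^2 - 4)/(j^3 - 12*j^2 + 35*j - 24)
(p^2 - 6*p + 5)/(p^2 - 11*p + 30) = (p - 1)/(p - 6)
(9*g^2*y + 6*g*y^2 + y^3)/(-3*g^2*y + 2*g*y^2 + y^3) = (3*g + y)/(-g + y)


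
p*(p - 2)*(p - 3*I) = p^3 - 2*p^2 - 3*I*p^2 + 6*I*p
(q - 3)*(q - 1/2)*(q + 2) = q^3 - 3*q^2/2 - 11*q/2 + 3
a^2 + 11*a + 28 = (a + 4)*(a + 7)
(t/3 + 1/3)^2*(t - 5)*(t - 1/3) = t^4/9 - 10*t^3/27 - 8*t^2/9 - 2*t/9 + 5/27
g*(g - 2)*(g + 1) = g^3 - g^2 - 2*g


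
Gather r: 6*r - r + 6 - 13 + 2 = 5*r - 5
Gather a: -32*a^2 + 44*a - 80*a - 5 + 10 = -32*a^2 - 36*a + 5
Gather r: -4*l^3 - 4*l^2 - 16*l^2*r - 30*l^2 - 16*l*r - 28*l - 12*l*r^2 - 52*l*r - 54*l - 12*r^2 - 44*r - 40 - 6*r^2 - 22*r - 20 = -4*l^3 - 34*l^2 - 82*l + r^2*(-12*l - 18) + r*(-16*l^2 - 68*l - 66) - 60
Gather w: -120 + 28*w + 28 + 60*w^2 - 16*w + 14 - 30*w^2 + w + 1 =30*w^2 + 13*w - 77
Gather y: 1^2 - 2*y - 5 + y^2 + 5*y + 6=y^2 + 3*y + 2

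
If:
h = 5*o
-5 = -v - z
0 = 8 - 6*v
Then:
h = 5*o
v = 4/3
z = 11/3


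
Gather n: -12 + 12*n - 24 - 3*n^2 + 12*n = -3*n^2 + 24*n - 36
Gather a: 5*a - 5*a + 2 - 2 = 0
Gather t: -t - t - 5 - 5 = -2*t - 10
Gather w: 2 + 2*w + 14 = 2*w + 16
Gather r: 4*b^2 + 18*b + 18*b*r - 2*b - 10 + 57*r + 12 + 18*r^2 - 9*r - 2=4*b^2 + 16*b + 18*r^2 + r*(18*b + 48)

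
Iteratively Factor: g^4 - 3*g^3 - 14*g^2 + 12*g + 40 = (g + 2)*(g^3 - 5*g^2 - 4*g + 20) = (g - 5)*(g + 2)*(g^2 - 4) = (g - 5)*(g - 2)*(g + 2)*(g + 2)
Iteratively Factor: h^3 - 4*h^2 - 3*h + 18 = (h + 2)*(h^2 - 6*h + 9) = (h - 3)*(h + 2)*(h - 3)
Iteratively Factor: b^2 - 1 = (b - 1)*(b + 1)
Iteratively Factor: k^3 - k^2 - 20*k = (k)*(k^2 - k - 20) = k*(k + 4)*(k - 5)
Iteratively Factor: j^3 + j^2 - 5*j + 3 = (j - 1)*(j^2 + 2*j - 3) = (j - 1)*(j + 3)*(j - 1)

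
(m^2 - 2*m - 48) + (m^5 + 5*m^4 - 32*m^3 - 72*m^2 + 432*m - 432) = m^5 + 5*m^4 - 32*m^3 - 71*m^2 + 430*m - 480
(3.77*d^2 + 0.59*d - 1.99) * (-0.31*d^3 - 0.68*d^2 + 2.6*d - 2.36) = -1.1687*d^5 - 2.7465*d^4 + 10.0177*d^3 - 6.01*d^2 - 6.5664*d + 4.6964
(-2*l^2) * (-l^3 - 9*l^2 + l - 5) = 2*l^5 + 18*l^4 - 2*l^3 + 10*l^2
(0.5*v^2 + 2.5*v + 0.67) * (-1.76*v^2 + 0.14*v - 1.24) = -0.88*v^4 - 4.33*v^3 - 1.4492*v^2 - 3.0062*v - 0.8308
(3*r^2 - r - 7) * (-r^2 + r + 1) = -3*r^4 + 4*r^3 + 9*r^2 - 8*r - 7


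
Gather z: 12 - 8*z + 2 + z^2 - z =z^2 - 9*z + 14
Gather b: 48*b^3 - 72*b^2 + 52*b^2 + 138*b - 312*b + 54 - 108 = 48*b^3 - 20*b^2 - 174*b - 54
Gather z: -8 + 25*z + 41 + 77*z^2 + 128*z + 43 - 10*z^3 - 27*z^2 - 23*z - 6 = -10*z^3 + 50*z^2 + 130*z + 70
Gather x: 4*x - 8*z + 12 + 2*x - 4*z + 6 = 6*x - 12*z + 18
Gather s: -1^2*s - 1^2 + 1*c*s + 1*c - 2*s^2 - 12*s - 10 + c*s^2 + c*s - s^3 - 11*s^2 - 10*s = c - s^3 + s^2*(c - 13) + s*(2*c - 23) - 11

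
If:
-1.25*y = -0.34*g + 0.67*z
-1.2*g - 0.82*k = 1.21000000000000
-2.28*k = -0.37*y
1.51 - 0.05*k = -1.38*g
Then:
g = -1.09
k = 0.12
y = 0.74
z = -1.93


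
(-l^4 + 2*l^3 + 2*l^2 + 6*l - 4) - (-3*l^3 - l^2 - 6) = -l^4 + 5*l^3 + 3*l^2 + 6*l + 2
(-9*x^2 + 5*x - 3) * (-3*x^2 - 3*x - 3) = 27*x^4 + 12*x^3 + 21*x^2 - 6*x + 9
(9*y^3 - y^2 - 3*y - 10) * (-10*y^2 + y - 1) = -90*y^5 + 19*y^4 + 20*y^3 + 98*y^2 - 7*y + 10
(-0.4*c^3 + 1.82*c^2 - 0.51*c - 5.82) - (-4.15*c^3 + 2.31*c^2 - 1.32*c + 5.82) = 3.75*c^3 - 0.49*c^2 + 0.81*c - 11.64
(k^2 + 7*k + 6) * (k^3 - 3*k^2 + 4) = k^5 + 4*k^4 - 15*k^3 - 14*k^2 + 28*k + 24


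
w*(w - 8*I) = w^2 - 8*I*w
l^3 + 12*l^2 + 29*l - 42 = (l - 1)*(l + 6)*(l + 7)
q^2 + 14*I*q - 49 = (q + 7*I)^2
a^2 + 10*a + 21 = (a + 3)*(a + 7)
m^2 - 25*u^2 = (m - 5*u)*(m + 5*u)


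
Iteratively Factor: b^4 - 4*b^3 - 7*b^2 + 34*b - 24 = (b - 2)*(b^3 - 2*b^2 - 11*b + 12) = (b - 2)*(b + 3)*(b^2 - 5*b + 4) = (b - 4)*(b - 2)*(b + 3)*(b - 1)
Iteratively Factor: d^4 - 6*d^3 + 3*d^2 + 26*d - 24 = (d - 3)*(d^3 - 3*d^2 - 6*d + 8) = (d - 3)*(d - 1)*(d^2 - 2*d - 8) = (d - 4)*(d - 3)*(d - 1)*(d + 2)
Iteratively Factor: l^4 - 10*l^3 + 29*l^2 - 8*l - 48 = (l + 1)*(l^3 - 11*l^2 + 40*l - 48) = (l - 4)*(l + 1)*(l^2 - 7*l + 12) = (l - 4)^2*(l + 1)*(l - 3)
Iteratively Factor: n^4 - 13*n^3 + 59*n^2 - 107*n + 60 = (n - 5)*(n^3 - 8*n^2 + 19*n - 12) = (n - 5)*(n - 1)*(n^2 - 7*n + 12) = (n - 5)*(n - 4)*(n - 1)*(n - 3)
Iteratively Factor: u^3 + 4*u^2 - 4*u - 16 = (u + 2)*(u^2 + 2*u - 8) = (u - 2)*(u + 2)*(u + 4)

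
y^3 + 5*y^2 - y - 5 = (y - 1)*(y + 1)*(y + 5)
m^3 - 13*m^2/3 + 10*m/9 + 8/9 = (m - 4)*(m - 2/3)*(m + 1/3)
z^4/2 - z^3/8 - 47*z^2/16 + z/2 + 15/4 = (z/2 + 1)*(z - 2)*(z - 3/2)*(z + 5/4)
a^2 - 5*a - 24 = (a - 8)*(a + 3)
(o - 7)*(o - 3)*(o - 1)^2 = o^4 - 12*o^3 + 42*o^2 - 52*o + 21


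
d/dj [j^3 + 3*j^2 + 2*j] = 3*j^2 + 6*j + 2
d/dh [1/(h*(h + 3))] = (-2*h - 3)/(h^2*(h^2 + 6*h + 9))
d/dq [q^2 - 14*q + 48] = 2*q - 14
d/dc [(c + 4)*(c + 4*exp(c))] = c + (c + 4)*(4*exp(c) + 1) + 4*exp(c)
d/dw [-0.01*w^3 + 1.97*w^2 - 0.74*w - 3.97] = -0.03*w^2 + 3.94*w - 0.74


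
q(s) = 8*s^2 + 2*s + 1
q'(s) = 16*s + 2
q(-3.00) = 67.00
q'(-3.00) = -46.00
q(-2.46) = 44.49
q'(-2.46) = -37.36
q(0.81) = 7.87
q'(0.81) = 14.96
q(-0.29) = 1.09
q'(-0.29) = -2.64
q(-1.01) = 7.14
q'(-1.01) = -14.16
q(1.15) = 13.88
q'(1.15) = 20.40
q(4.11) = 144.36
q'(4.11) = 67.76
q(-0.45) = 1.72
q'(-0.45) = -5.20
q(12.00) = 1177.00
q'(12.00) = 194.00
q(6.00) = 301.00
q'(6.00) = 98.00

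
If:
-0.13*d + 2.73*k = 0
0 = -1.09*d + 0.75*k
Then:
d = 0.00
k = 0.00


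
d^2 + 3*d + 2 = (d + 1)*(d + 2)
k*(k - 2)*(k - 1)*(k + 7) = k^4 + 4*k^3 - 19*k^2 + 14*k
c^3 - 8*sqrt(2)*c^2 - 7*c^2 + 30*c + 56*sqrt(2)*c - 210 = (c - 7)*(c - 5*sqrt(2))*(c - 3*sqrt(2))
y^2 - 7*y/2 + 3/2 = (y - 3)*(y - 1/2)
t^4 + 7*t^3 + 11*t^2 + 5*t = t*(t + 1)^2*(t + 5)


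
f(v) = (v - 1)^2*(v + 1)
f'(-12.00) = 455.00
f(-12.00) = -1859.00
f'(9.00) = 224.00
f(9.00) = 640.00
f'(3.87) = 36.19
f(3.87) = 40.11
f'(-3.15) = 35.07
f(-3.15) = -37.03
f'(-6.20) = 126.72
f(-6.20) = -269.57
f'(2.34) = 10.75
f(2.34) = 6.00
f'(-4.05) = 56.31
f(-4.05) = -77.78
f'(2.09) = 7.92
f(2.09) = 3.67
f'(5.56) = 80.62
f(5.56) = 136.41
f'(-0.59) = 1.22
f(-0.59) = 1.04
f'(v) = (v - 1)^2 + (v + 1)*(2*v - 2) = (v - 1)*(3*v + 1)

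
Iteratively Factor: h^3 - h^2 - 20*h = (h)*(h^2 - h - 20) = h*(h - 5)*(h + 4)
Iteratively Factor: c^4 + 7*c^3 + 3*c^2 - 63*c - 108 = (c + 3)*(c^3 + 4*c^2 - 9*c - 36) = (c + 3)*(c + 4)*(c^2 - 9) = (c - 3)*(c + 3)*(c + 4)*(c + 3)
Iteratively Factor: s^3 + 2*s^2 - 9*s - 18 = (s + 3)*(s^2 - s - 6) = (s + 2)*(s + 3)*(s - 3)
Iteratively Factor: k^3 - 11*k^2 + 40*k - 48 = (k - 3)*(k^2 - 8*k + 16) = (k - 4)*(k - 3)*(k - 4)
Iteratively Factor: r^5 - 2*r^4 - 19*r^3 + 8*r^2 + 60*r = (r + 2)*(r^4 - 4*r^3 - 11*r^2 + 30*r) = r*(r + 2)*(r^3 - 4*r^2 - 11*r + 30) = r*(r - 5)*(r + 2)*(r^2 + r - 6) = r*(r - 5)*(r - 2)*(r + 2)*(r + 3)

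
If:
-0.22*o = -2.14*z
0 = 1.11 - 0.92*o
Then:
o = 1.21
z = 0.12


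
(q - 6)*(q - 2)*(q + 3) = q^3 - 5*q^2 - 12*q + 36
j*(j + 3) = j^2 + 3*j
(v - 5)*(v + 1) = v^2 - 4*v - 5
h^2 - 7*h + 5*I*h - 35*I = (h - 7)*(h + 5*I)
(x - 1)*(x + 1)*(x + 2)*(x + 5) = x^4 + 7*x^3 + 9*x^2 - 7*x - 10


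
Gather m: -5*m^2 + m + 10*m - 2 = -5*m^2 + 11*m - 2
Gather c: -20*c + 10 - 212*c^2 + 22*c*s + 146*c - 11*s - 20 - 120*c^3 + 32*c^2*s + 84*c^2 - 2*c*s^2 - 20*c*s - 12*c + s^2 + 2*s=-120*c^3 + c^2*(32*s - 128) + c*(-2*s^2 + 2*s + 114) + s^2 - 9*s - 10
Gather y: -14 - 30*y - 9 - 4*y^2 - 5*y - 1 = -4*y^2 - 35*y - 24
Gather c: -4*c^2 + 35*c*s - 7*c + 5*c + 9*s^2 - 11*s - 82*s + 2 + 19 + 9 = -4*c^2 + c*(35*s - 2) + 9*s^2 - 93*s + 30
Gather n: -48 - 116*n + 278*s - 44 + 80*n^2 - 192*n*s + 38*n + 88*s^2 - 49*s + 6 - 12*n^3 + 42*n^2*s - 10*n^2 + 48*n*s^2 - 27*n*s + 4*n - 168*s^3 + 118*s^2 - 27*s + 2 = -12*n^3 + n^2*(42*s + 70) + n*(48*s^2 - 219*s - 74) - 168*s^3 + 206*s^2 + 202*s - 84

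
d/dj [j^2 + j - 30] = 2*j + 1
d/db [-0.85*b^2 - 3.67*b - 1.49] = -1.7*b - 3.67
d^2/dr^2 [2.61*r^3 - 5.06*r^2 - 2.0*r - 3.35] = 15.66*r - 10.12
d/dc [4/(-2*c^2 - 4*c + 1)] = 16*(c + 1)/(2*c^2 + 4*c - 1)^2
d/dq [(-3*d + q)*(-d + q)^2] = (d - q)*(7*d - 3*q)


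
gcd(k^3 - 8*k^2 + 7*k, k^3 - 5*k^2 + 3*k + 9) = 1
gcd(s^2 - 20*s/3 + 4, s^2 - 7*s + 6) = s - 6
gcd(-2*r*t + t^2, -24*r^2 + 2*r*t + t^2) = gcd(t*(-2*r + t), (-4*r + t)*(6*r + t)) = 1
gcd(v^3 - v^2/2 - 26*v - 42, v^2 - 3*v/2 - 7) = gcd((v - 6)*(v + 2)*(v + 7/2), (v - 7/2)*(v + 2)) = v + 2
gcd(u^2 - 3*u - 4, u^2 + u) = u + 1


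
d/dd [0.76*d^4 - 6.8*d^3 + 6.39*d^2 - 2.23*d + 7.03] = 3.04*d^3 - 20.4*d^2 + 12.78*d - 2.23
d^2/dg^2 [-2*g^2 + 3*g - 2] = -4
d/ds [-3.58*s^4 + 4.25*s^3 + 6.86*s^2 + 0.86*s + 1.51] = -14.32*s^3 + 12.75*s^2 + 13.72*s + 0.86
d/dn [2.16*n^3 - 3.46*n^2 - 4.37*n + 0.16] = 6.48*n^2 - 6.92*n - 4.37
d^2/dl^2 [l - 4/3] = 0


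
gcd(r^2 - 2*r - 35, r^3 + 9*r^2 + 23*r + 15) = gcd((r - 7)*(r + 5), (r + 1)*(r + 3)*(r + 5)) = r + 5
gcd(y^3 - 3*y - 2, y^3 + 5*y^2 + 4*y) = y + 1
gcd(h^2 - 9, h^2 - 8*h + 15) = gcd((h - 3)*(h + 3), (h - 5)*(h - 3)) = h - 3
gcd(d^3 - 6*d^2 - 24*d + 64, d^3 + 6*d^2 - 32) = d^2 + 2*d - 8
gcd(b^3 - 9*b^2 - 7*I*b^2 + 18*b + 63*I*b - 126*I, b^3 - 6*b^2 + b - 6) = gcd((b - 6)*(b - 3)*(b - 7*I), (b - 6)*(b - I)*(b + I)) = b - 6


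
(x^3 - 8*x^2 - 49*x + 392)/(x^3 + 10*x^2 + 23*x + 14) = (x^2 - 15*x + 56)/(x^2 + 3*x + 2)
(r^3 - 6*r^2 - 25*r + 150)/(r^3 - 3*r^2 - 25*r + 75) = (r - 6)/(r - 3)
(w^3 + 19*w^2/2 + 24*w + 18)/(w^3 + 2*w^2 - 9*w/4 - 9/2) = 2*(w + 6)/(2*w - 3)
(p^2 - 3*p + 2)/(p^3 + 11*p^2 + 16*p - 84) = (p - 1)/(p^2 + 13*p + 42)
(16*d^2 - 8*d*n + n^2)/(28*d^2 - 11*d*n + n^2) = (4*d - n)/(7*d - n)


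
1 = 1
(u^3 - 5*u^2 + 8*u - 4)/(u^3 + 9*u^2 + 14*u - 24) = (u^2 - 4*u + 4)/(u^2 + 10*u + 24)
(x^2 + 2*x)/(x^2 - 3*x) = (x + 2)/(x - 3)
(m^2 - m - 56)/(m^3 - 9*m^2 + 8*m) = (m + 7)/(m*(m - 1))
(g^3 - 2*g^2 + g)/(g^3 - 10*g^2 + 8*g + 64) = g*(g^2 - 2*g + 1)/(g^3 - 10*g^2 + 8*g + 64)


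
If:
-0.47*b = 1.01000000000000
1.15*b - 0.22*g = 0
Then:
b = -2.15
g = -11.23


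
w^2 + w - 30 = (w - 5)*(w + 6)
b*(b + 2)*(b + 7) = b^3 + 9*b^2 + 14*b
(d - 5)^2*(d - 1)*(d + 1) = d^4 - 10*d^3 + 24*d^2 + 10*d - 25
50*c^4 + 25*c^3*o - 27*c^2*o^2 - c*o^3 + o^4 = (-5*c + o)*(-2*c + o)*(c + o)*(5*c + o)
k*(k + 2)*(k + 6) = k^3 + 8*k^2 + 12*k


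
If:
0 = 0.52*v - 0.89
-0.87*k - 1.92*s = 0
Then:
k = -2.20689655172414*s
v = 1.71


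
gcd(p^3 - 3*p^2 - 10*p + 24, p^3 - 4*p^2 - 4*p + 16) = p^2 - 6*p + 8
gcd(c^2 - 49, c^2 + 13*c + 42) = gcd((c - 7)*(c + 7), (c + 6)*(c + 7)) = c + 7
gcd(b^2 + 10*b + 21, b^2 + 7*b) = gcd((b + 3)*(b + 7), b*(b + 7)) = b + 7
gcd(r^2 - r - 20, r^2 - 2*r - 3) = 1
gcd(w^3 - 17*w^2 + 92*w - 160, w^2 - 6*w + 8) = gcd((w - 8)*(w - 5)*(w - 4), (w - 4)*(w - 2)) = w - 4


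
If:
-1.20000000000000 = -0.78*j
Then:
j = 1.54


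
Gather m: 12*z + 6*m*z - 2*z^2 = 6*m*z - 2*z^2 + 12*z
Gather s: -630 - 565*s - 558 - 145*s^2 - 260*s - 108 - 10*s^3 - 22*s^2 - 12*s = -10*s^3 - 167*s^2 - 837*s - 1296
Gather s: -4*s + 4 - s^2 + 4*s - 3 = 1 - s^2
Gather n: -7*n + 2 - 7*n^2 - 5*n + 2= -7*n^2 - 12*n + 4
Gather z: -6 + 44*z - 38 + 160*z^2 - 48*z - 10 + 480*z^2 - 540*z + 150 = 640*z^2 - 544*z + 96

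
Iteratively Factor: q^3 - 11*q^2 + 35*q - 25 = (q - 5)*(q^2 - 6*q + 5) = (q - 5)*(q - 1)*(q - 5)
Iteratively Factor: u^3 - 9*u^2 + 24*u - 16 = (u - 1)*(u^2 - 8*u + 16) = (u - 4)*(u - 1)*(u - 4)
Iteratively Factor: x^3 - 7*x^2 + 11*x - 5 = (x - 1)*(x^2 - 6*x + 5) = (x - 5)*(x - 1)*(x - 1)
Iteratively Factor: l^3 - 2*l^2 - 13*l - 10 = (l + 1)*(l^2 - 3*l - 10) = (l - 5)*(l + 1)*(l + 2)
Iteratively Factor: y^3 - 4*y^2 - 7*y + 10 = (y - 1)*(y^2 - 3*y - 10) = (y - 1)*(y + 2)*(y - 5)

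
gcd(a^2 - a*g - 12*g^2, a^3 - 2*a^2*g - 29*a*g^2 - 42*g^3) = a + 3*g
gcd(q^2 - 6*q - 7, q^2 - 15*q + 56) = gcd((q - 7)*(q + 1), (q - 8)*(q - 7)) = q - 7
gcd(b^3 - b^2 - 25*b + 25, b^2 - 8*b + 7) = b - 1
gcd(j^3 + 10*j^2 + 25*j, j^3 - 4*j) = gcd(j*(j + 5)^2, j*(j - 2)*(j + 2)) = j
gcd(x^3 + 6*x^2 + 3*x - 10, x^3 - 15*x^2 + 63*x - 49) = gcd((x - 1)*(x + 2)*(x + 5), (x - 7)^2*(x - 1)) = x - 1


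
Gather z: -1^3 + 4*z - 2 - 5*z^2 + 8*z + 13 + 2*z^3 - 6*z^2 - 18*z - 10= 2*z^3 - 11*z^2 - 6*z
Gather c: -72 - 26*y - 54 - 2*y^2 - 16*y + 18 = -2*y^2 - 42*y - 108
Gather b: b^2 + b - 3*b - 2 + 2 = b^2 - 2*b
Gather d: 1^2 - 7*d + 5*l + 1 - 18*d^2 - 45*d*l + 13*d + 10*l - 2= -18*d^2 + d*(6 - 45*l) + 15*l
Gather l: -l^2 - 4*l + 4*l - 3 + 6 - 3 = -l^2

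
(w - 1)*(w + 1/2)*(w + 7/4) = w^3 + 5*w^2/4 - 11*w/8 - 7/8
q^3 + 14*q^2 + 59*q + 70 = (q + 2)*(q + 5)*(q + 7)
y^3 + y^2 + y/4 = y*(y + 1/2)^2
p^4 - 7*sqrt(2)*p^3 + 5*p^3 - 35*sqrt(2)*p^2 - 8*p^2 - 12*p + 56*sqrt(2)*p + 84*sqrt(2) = (p - 2)*(p + 1)*(p + 6)*(p - 7*sqrt(2))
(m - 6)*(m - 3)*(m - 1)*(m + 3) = m^4 - 7*m^3 - 3*m^2 + 63*m - 54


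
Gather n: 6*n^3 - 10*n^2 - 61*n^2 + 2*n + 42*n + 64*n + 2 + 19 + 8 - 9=6*n^3 - 71*n^2 + 108*n + 20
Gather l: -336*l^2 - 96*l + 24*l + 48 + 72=-336*l^2 - 72*l + 120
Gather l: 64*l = 64*l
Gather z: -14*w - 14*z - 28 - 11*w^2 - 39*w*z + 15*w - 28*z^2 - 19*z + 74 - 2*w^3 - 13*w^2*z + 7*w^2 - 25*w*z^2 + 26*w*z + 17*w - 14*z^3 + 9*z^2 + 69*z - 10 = -2*w^3 - 4*w^2 + 18*w - 14*z^3 + z^2*(-25*w - 19) + z*(-13*w^2 - 13*w + 36) + 36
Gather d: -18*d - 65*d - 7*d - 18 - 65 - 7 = -90*d - 90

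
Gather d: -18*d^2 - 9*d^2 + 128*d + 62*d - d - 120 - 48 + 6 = -27*d^2 + 189*d - 162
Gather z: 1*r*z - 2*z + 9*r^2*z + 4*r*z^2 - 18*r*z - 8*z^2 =z^2*(4*r - 8) + z*(9*r^2 - 17*r - 2)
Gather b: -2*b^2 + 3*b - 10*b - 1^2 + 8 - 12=-2*b^2 - 7*b - 5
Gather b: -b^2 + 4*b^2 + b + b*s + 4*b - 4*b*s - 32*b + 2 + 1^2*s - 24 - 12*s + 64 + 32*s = 3*b^2 + b*(-3*s - 27) + 21*s + 42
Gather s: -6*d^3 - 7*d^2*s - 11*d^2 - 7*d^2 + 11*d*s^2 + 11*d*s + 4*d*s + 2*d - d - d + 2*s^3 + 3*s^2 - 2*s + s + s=-6*d^3 - 18*d^2 + 2*s^3 + s^2*(11*d + 3) + s*(-7*d^2 + 15*d)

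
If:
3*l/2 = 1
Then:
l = 2/3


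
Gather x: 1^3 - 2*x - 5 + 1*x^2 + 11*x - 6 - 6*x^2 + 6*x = -5*x^2 + 15*x - 10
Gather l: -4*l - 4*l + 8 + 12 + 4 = 24 - 8*l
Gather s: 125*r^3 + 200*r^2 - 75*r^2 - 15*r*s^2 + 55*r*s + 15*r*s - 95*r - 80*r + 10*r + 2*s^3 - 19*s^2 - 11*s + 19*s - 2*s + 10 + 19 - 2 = 125*r^3 + 125*r^2 - 165*r + 2*s^3 + s^2*(-15*r - 19) + s*(70*r + 6) + 27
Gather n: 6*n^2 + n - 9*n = 6*n^2 - 8*n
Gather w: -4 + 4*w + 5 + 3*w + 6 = 7*w + 7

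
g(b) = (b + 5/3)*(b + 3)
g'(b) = 2*b + 14/3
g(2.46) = 22.53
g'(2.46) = 9.59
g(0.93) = 10.20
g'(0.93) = 6.53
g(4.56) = 47.07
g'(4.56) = 13.79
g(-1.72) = -0.07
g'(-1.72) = 1.23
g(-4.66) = 4.97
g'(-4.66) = -4.65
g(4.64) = 48.18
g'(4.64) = 13.95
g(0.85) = 9.69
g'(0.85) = 6.37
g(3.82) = 37.42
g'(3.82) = 12.31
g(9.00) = 128.00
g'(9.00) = 22.67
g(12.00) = 205.00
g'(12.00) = 28.67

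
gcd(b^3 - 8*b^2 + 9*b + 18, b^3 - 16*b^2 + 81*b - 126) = b^2 - 9*b + 18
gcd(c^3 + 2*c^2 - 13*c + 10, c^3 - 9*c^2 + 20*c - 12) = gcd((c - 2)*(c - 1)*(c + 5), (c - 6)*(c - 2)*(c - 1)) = c^2 - 3*c + 2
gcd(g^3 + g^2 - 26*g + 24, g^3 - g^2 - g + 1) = g - 1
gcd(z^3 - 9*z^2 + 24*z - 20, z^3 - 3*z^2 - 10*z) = z - 5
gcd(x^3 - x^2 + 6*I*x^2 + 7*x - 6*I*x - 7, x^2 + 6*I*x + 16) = 1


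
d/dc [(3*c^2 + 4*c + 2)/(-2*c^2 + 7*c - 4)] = (29*c^2 - 16*c - 30)/(4*c^4 - 28*c^3 + 65*c^2 - 56*c + 16)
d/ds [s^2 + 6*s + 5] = 2*s + 6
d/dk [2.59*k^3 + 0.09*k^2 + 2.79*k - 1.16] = 7.77*k^2 + 0.18*k + 2.79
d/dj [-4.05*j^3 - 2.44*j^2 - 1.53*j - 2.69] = -12.15*j^2 - 4.88*j - 1.53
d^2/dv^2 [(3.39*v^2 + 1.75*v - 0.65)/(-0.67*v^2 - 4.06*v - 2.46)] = (16.871806*v^3 + 35.275098*v^2 + 27.91488*v + 13.212772)/(0.300763*v^6 + 5.467602*v^5 + 36.444918*v^4 + 107.073568*v^3 + 133.812684*v^2 + 73.708488*v + 14.886936)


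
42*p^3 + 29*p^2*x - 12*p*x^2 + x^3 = (-7*p + x)*(-6*p + x)*(p + x)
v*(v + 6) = v^2 + 6*v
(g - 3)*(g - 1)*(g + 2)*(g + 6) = g^4 + 4*g^3 - 17*g^2 - 24*g + 36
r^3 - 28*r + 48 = (r - 4)*(r - 2)*(r + 6)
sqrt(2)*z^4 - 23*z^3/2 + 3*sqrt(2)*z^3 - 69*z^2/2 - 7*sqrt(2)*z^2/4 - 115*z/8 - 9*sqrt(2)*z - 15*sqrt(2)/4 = (z + 1/2)*(z + 5/2)*(z - 6*sqrt(2))*(sqrt(2)*z + 1/2)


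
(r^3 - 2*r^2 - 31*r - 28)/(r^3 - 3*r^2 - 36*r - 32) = (r - 7)/(r - 8)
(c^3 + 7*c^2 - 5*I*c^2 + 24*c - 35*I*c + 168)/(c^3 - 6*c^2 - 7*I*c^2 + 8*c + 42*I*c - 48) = (c^2 + c*(7 + 3*I) + 21*I)/(c^2 + c*(-6 + I) - 6*I)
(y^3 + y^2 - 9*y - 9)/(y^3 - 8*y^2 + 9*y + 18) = (y + 3)/(y - 6)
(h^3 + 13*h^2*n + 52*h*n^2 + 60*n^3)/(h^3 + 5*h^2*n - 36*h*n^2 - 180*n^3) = (h + 2*n)/(h - 6*n)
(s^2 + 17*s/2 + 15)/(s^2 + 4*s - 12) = (s + 5/2)/(s - 2)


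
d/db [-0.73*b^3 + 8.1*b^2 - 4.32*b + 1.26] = -2.19*b^2 + 16.2*b - 4.32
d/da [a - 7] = 1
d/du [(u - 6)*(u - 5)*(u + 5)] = 3*u^2 - 12*u - 25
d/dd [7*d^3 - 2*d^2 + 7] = d*(21*d - 4)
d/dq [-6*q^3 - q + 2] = -18*q^2 - 1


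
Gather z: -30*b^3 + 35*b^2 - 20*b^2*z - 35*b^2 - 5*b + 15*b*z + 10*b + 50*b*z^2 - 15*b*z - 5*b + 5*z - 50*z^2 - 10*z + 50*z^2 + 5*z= -30*b^3 - 20*b^2*z + 50*b*z^2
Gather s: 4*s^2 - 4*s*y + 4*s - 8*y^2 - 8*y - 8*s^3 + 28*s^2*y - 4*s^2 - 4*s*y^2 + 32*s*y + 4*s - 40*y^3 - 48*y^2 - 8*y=-8*s^3 + 28*s^2*y + s*(-4*y^2 + 28*y + 8) - 40*y^3 - 56*y^2 - 16*y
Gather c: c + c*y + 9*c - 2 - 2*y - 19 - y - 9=c*(y + 10) - 3*y - 30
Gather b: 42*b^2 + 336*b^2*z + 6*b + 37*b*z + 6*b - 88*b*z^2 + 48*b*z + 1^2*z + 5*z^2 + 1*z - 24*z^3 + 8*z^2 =b^2*(336*z + 42) + b*(-88*z^2 + 85*z + 12) - 24*z^3 + 13*z^2 + 2*z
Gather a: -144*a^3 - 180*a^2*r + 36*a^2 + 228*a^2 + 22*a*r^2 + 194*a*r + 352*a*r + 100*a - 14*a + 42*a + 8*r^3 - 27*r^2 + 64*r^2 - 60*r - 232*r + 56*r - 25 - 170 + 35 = -144*a^3 + a^2*(264 - 180*r) + a*(22*r^2 + 546*r + 128) + 8*r^3 + 37*r^2 - 236*r - 160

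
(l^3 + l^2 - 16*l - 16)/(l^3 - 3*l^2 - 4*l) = (l + 4)/l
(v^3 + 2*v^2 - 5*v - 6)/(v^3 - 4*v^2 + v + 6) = (v + 3)/(v - 3)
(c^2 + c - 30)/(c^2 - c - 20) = (c + 6)/(c + 4)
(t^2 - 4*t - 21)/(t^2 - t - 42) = (t + 3)/(t + 6)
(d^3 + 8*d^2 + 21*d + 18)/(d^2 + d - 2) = (d^2 + 6*d + 9)/(d - 1)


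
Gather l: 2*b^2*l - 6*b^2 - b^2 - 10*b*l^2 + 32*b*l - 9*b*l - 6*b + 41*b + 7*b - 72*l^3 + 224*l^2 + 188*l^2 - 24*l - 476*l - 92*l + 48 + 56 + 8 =-7*b^2 + 42*b - 72*l^3 + l^2*(412 - 10*b) + l*(2*b^2 + 23*b - 592) + 112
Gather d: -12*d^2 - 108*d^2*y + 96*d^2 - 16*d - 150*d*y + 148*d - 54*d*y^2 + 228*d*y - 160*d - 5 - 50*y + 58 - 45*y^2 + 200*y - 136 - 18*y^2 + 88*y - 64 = d^2*(84 - 108*y) + d*(-54*y^2 + 78*y - 28) - 63*y^2 + 238*y - 147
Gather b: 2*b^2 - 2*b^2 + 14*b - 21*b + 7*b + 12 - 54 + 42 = 0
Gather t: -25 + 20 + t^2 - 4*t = t^2 - 4*t - 5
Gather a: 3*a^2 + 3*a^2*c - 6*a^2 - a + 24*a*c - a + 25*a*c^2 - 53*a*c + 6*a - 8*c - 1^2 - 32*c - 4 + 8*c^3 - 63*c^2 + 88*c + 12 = a^2*(3*c - 3) + a*(25*c^2 - 29*c + 4) + 8*c^3 - 63*c^2 + 48*c + 7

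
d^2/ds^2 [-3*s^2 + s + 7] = -6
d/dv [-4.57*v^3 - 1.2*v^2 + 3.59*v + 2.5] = -13.71*v^2 - 2.4*v + 3.59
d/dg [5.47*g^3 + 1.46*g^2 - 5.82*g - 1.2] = 16.41*g^2 + 2.92*g - 5.82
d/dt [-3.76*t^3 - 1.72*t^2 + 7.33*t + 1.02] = -11.28*t^2 - 3.44*t + 7.33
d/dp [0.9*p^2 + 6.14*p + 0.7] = 1.8*p + 6.14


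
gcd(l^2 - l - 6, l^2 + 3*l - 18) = l - 3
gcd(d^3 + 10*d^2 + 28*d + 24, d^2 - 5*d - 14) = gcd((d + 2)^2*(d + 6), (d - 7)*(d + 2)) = d + 2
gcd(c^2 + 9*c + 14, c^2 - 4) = c + 2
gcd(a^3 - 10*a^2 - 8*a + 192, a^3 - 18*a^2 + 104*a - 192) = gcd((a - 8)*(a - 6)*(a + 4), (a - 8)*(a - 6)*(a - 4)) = a^2 - 14*a + 48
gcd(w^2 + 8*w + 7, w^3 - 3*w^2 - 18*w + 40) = 1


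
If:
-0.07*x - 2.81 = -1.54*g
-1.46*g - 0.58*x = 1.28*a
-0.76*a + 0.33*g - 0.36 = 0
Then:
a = 0.23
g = 1.62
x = -4.57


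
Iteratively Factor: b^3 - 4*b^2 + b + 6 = (b - 3)*(b^2 - b - 2) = (b - 3)*(b + 1)*(b - 2)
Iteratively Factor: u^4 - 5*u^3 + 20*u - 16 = (u - 2)*(u^3 - 3*u^2 - 6*u + 8) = (u - 4)*(u - 2)*(u^2 + u - 2) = (u - 4)*(u - 2)*(u - 1)*(u + 2)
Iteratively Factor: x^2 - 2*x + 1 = (x - 1)*(x - 1)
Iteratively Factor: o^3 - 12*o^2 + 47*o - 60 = (o - 5)*(o^2 - 7*o + 12) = (o - 5)*(o - 3)*(o - 4)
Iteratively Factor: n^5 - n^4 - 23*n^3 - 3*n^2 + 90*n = (n + 3)*(n^4 - 4*n^3 - 11*n^2 + 30*n) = n*(n + 3)*(n^3 - 4*n^2 - 11*n + 30) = n*(n - 2)*(n + 3)*(n^2 - 2*n - 15) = n*(n - 2)*(n + 3)^2*(n - 5)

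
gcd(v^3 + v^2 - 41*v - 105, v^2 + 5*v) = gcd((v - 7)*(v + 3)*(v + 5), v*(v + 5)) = v + 5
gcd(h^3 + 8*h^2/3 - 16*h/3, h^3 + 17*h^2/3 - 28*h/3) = h^2 - 4*h/3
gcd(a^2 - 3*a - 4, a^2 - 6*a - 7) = a + 1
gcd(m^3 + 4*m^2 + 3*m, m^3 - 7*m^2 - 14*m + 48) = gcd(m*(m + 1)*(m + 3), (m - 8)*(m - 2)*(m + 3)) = m + 3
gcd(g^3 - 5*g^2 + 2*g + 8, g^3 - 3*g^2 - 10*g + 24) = g^2 - 6*g + 8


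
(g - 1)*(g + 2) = g^2 + g - 2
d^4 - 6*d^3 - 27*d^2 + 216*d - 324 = (d - 6)*(d - 3)^2*(d + 6)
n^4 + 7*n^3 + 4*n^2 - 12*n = n*(n - 1)*(n + 2)*(n + 6)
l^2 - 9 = (l - 3)*(l + 3)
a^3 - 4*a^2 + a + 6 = (a - 3)*(a - 2)*(a + 1)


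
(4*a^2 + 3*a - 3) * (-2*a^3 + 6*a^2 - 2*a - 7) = -8*a^5 + 18*a^4 + 16*a^3 - 52*a^2 - 15*a + 21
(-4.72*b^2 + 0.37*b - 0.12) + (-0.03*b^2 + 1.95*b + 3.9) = -4.75*b^2 + 2.32*b + 3.78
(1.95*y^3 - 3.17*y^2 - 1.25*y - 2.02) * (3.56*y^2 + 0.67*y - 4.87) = 6.942*y^5 - 9.9787*y^4 - 16.0704*y^3 + 7.4092*y^2 + 4.7341*y + 9.8374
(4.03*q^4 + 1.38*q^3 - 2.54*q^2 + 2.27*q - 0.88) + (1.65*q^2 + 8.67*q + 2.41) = 4.03*q^4 + 1.38*q^3 - 0.89*q^2 + 10.94*q + 1.53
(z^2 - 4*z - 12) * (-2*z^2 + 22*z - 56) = -2*z^4 + 30*z^3 - 120*z^2 - 40*z + 672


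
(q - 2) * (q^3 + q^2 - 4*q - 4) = q^4 - q^3 - 6*q^2 + 4*q + 8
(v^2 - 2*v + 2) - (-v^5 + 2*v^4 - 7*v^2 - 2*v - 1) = v^5 - 2*v^4 + 8*v^2 + 3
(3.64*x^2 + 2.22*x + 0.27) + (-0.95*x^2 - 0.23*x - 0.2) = 2.69*x^2 + 1.99*x + 0.07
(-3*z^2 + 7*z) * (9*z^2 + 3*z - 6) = -27*z^4 + 54*z^3 + 39*z^2 - 42*z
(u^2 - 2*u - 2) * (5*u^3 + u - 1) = 5*u^5 - 10*u^4 - 9*u^3 - 3*u^2 + 2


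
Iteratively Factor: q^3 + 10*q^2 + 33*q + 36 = (q + 3)*(q^2 + 7*q + 12) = (q + 3)^2*(q + 4)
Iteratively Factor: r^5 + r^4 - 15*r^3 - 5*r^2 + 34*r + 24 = (r + 1)*(r^4 - 15*r^2 + 10*r + 24) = (r - 2)*(r + 1)*(r^3 + 2*r^2 - 11*r - 12) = (r - 3)*(r - 2)*(r + 1)*(r^2 + 5*r + 4) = (r - 3)*(r - 2)*(r + 1)^2*(r + 4)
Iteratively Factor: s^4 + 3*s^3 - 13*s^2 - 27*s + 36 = (s - 1)*(s^3 + 4*s^2 - 9*s - 36) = (s - 3)*(s - 1)*(s^2 + 7*s + 12) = (s - 3)*(s - 1)*(s + 3)*(s + 4)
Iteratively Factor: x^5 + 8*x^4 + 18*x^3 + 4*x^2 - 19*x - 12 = (x + 4)*(x^4 + 4*x^3 + 2*x^2 - 4*x - 3) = (x + 1)*(x + 4)*(x^3 + 3*x^2 - x - 3) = (x + 1)*(x + 3)*(x + 4)*(x^2 - 1) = (x - 1)*(x + 1)*(x + 3)*(x + 4)*(x + 1)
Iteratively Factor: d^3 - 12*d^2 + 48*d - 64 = (d - 4)*(d^2 - 8*d + 16) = (d - 4)^2*(d - 4)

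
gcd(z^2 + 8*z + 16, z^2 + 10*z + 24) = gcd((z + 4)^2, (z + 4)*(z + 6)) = z + 4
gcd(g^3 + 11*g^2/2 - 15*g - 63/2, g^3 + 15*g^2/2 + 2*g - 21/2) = g^2 + 17*g/2 + 21/2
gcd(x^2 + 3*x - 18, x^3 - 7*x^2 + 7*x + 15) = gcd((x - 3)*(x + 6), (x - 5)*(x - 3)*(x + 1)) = x - 3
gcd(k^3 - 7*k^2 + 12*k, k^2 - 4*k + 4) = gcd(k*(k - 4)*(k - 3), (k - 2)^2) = 1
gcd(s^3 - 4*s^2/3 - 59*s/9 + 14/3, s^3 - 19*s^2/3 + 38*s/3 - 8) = s - 3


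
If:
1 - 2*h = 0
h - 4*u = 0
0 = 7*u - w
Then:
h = 1/2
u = 1/8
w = 7/8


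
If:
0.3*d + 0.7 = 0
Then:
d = -2.33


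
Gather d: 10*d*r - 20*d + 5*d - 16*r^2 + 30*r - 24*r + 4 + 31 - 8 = d*(10*r - 15) - 16*r^2 + 6*r + 27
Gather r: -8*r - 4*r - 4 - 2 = -12*r - 6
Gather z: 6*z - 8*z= -2*z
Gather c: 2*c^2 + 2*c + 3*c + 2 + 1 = 2*c^2 + 5*c + 3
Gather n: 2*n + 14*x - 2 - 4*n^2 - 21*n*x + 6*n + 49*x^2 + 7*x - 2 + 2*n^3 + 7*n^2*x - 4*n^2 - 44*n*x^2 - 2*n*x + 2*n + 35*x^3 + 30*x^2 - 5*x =2*n^3 + n^2*(7*x - 8) + n*(-44*x^2 - 23*x + 10) + 35*x^3 + 79*x^2 + 16*x - 4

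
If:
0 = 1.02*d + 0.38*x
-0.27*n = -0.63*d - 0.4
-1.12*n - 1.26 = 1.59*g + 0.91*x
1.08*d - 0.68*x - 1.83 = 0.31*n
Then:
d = 1.05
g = -1.95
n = 3.93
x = -2.82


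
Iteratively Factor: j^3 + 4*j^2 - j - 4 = (j + 1)*(j^2 + 3*j - 4) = (j + 1)*(j + 4)*(j - 1)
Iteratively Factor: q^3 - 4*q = (q)*(q^2 - 4) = q*(q + 2)*(q - 2)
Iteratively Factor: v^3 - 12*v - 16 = (v + 2)*(v^2 - 2*v - 8) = (v + 2)^2*(v - 4)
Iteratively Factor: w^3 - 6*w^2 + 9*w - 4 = (w - 1)*(w^2 - 5*w + 4) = (w - 1)^2*(w - 4)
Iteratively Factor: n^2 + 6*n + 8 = (n + 4)*(n + 2)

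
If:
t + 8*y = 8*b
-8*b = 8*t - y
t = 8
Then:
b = -65/7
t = 8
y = -72/7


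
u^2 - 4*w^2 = (u - 2*w)*(u + 2*w)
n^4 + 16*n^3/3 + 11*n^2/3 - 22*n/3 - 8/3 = (n - 1)*(n + 1/3)*(n + 2)*(n + 4)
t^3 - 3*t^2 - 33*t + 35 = (t - 7)*(t - 1)*(t + 5)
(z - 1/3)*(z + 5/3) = z^2 + 4*z/3 - 5/9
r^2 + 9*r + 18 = (r + 3)*(r + 6)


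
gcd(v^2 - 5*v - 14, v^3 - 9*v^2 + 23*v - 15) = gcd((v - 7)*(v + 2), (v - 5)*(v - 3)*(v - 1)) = 1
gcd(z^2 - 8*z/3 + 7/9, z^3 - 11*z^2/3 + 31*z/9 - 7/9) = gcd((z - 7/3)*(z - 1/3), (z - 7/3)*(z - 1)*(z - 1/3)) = z^2 - 8*z/3 + 7/9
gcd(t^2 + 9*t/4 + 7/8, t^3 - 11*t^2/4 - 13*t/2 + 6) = 1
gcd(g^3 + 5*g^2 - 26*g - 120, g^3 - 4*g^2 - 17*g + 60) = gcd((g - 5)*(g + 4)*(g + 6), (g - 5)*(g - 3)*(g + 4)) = g^2 - g - 20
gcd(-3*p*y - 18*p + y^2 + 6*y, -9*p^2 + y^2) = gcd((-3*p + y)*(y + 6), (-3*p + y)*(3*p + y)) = -3*p + y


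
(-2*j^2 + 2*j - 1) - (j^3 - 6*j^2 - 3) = -j^3 + 4*j^2 + 2*j + 2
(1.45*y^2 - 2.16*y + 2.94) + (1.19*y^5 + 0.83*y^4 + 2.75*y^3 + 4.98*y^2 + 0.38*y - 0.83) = 1.19*y^5 + 0.83*y^4 + 2.75*y^3 + 6.43*y^2 - 1.78*y + 2.11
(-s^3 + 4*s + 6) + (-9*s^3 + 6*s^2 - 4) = -10*s^3 + 6*s^2 + 4*s + 2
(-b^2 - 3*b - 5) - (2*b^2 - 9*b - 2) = -3*b^2 + 6*b - 3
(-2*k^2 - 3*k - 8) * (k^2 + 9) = -2*k^4 - 3*k^3 - 26*k^2 - 27*k - 72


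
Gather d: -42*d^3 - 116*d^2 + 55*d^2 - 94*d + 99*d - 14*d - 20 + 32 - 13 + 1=-42*d^3 - 61*d^2 - 9*d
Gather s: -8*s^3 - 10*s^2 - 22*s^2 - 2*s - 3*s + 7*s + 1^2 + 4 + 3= -8*s^3 - 32*s^2 + 2*s + 8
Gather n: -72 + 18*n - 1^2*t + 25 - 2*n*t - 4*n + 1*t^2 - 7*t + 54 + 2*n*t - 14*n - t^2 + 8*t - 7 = 0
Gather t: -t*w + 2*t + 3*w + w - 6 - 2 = t*(2 - w) + 4*w - 8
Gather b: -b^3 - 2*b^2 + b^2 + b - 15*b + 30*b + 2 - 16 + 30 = -b^3 - b^2 + 16*b + 16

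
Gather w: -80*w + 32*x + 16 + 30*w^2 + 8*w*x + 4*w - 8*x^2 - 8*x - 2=30*w^2 + w*(8*x - 76) - 8*x^2 + 24*x + 14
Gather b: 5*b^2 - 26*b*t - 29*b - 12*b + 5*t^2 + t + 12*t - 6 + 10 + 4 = 5*b^2 + b*(-26*t - 41) + 5*t^2 + 13*t + 8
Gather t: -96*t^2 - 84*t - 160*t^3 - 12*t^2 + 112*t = -160*t^3 - 108*t^2 + 28*t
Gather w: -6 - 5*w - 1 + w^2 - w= w^2 - 6*w - 7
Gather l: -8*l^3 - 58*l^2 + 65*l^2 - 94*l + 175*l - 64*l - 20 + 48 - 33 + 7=-8*l^3 + 7*l^2 + 17*l + 2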